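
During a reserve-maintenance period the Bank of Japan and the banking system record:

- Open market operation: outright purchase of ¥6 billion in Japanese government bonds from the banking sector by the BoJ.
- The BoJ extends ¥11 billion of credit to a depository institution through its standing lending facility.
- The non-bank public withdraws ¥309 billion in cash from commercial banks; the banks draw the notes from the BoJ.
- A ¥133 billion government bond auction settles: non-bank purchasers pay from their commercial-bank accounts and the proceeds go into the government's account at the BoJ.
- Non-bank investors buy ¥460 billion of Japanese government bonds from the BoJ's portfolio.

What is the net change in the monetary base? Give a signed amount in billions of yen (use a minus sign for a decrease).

-¥576 billion

BoJ balance sheet:
  Assets:      Securities −¥454B, Loans to banks +¥11B
  Liabilities: Bank reserves −¥885B, Currency in circulation +¥309B, Government deposits +¥133B
Monetary base = currency + reserves: +¥309B + (−¥885B) = -¥576 billion.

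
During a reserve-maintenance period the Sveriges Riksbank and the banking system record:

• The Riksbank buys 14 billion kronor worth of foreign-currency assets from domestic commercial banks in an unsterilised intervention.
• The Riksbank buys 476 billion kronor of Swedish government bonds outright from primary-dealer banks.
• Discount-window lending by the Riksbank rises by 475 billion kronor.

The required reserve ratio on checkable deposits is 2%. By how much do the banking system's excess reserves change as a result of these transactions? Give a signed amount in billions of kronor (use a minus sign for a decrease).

+965 billion

FX purchase 14 billion kronor: reserves +14B, deposits 0.
OMO purchase (from banks) 476 billion kronor: reserves +476B, deposits 0.
Discount-window loan 475 billion kronor: reserves +475B, deposits 0.
Totals: Δreserves = +965B, Δdeposits = 0.
Δrequired reserves = 2% × 0 = 0.
Δexcess reserves = Δreserves − Δrequired = +965B − (0) = +965 billion.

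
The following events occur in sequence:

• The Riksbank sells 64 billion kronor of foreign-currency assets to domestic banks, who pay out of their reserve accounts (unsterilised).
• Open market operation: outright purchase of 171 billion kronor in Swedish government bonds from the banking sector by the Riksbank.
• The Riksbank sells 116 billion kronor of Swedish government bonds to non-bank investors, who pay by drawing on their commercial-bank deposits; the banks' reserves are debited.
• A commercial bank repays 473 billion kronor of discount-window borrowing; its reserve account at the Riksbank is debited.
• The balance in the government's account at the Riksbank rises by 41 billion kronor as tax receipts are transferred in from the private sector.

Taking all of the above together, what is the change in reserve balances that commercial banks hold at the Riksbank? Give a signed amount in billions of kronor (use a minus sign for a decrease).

-523 billion

Riksbank balance sheet:
  Assets:      Securities +55B, Loans to banks −473B, Foreign assets −64B
  Liabilities: Bank reserves −523B, Government deposits +41B
Commercial banking system:
  Assets:      Reserves at CB −523B, Securities −171B, Foreign assets +64B
  Liabilities: Checkable deposits −157B, Borrowings from CB −473B
So the change in reserve balances that commercial banks hold at the Riksbank is -523 billion.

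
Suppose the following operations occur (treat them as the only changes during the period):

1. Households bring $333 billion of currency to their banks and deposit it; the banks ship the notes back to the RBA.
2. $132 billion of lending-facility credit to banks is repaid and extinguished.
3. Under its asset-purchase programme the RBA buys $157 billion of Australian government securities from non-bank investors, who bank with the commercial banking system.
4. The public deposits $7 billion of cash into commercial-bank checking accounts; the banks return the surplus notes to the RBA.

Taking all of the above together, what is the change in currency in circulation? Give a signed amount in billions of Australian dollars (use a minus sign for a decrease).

Currency deposit $333 billion: notes return to the central bank → −$333B.
Discount-window repayment $132 billion: no currency enters or leaves circulation → 0.
Asset purchase (from non-banks) $157 billion: no currency enters or leaves circulation → 0.
Currency deposit $7 billion: notes return to the central bank → −$7B.
Net: −333 + 0 + 0 − 7 = -$340 billion.

-$340 billion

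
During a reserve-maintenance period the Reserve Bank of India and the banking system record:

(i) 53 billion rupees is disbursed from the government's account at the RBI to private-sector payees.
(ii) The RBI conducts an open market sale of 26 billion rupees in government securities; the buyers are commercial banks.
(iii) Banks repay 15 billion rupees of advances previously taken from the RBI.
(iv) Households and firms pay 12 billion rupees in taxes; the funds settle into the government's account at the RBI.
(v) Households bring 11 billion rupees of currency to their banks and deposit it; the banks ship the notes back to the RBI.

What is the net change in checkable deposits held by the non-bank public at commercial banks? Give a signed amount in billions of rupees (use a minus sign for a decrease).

+52 billion

Government spending 53 billion rupees: non-bank counterparties' bank balances rise → +53B.
OMO sale (to banks) 26 billion rupees: the counterparty is a bank, so public deposits are unchanged → 0.
Discount-window repayment 15 billion rupees: the counterparty is a bank, so public deposits are unchanged → 0.
Government account inflow 12 billion rupees: non-bank counterparties' bank balances fall → −12B.
Currency deposit 11 billion rupees: non-bank counterparties' bank balances rise → +11B.
Net: 53 + 0 + 0 − 12 + 11 = +52 billion.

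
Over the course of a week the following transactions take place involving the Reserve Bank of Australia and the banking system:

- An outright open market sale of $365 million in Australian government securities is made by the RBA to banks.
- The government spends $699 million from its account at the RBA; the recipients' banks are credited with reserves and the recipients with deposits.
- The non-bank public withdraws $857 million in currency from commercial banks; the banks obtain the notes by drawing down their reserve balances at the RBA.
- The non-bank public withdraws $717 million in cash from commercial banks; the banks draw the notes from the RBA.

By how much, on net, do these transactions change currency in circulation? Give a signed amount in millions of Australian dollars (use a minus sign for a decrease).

OMO sale (to banks) $365 million: no currency enters or leaves circulation → 0.
Government spending $699 million: no currency enters or leaves circulation → 0.
Currency withdrawal $857 million: notes leave the central bank → +$857M.
Currency withdrawal $717 million: notes leave the central bank → +$717M.
Net: 0 + 0 + 857 + 717 = +$1574 million.

+$1574 million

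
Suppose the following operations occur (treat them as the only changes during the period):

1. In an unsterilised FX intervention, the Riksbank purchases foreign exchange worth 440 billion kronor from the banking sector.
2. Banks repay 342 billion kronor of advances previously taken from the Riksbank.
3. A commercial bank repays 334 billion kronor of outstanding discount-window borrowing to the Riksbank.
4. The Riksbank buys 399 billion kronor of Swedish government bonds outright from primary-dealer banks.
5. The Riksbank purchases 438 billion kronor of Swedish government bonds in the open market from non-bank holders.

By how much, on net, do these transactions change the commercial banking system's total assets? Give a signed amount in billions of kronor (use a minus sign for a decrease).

-238 billion

FX purchase 440 billion kronor: just an asset swap on bank balance sheets → 0.
Discount-window repayment 342 billion kronor: bank balance sheets shrink → −342B.
Discount-window repayment 334 billion kronor: bank balance sheets shrink → −334B.
OMO purchase (from banks) 399 billion kronor: just an asset swap on bank balance sheets → 0.
Asset purchase (from non-banks) 438 billion kronor: bank balance sheets expand → +438B.
Net: 0 − 342 − 334 + 0 + 438 = -238 billion.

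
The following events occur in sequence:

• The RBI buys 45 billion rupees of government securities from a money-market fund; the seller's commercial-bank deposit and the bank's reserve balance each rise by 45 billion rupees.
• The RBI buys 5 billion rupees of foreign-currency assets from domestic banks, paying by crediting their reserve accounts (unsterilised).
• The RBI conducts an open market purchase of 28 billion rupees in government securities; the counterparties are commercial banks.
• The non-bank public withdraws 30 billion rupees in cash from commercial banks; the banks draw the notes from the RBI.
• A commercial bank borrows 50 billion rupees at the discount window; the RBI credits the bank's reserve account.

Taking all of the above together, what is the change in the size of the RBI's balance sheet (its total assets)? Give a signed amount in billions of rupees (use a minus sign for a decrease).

Asset purchase (from non-banks) 45 billion rupees: an RBI asset is acquired → +45B.
FX purchase 5 billion rupees: an RBI asset is acquired → +5B.
OMO purchase (from banks) 28 billion rupees: an RBI asset is acquired → +28B.
Currency withdrawal 30 billion rupees: only the composition of liabilities changes → 0.
Discount-window loan 50 billion rupees: an RBI asset is acquired → +50B.
Net: 45 + 5 + 28 + 0 + 50 = +128 billion.

+128 billion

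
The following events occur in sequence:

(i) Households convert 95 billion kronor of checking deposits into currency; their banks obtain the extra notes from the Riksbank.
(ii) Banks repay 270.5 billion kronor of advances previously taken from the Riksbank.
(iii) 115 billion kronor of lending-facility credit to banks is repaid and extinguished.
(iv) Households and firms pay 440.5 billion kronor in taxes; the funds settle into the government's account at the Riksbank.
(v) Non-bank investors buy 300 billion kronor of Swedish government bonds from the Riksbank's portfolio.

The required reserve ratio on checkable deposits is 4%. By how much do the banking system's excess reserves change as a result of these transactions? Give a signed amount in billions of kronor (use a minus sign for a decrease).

-1187.58 billion

Currency withdrawal 95 billion kronor: reserves −95B, deposits −95B.
Discount-window repayment 270.5 billion kronor: reserves −270.5B, deposits 0.
Discount-window repayment 115 billion kronor: reserves −115B, deposits 0.
Government account inflow 440.5 billion kronor: reserves −440.5B, deposits −440.5B.
Asset sale (to non-banks) 300 billion kronor: reserves −300B, deposits −300B.
Totals: Δreserves = −1221B, Δdeposits = −835.5B.
Δrequired reserves = 4% × −835.5B = −33.42B.
Δexcess reserves = Δreserves − Δrequired = −1221B − (−33.42B) = -1187.58 billion.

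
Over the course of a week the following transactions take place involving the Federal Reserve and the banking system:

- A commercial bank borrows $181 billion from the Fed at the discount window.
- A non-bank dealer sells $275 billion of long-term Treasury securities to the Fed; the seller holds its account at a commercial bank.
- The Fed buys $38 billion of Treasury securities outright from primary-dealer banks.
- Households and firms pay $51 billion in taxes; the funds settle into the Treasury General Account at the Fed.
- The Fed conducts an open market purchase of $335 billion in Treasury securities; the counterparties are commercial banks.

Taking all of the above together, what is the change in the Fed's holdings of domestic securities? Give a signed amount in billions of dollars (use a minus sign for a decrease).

+$648 billion

Fed balance sheet:
  Assets:      Securities +$648B, Loans to banks +$181B
  Liabilities: Bank reserves +$778B, Government deposits +$51B
Commercial banking system:
  Assets:      Reserves at CB +$778B, Securities −$373B
  Liabilities: Checkable deposits +$224B, Borrowings from CB +$181B
So the change in the Fed's holdings of domestic securities is +$648 billion.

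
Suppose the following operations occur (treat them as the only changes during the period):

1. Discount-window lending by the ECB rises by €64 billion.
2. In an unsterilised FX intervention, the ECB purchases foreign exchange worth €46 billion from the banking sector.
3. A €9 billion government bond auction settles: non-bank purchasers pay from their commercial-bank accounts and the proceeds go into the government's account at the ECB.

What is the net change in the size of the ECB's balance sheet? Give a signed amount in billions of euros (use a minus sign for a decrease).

ECB balance sheet:
  Assets:      Loans to banks +€64B, Foreign assets +€46B
  Liabilities: Bank reserves +€101B, Government deposits +€9B
Commercial banking system:
  Assets:      Reserves at CB +€101B, Foreign assets −€46B
  Liabilities: Checkable deposits −€9B, Borrowings from CB +€64B
Change in total ECB assets = +€110 billion.

+€110 billion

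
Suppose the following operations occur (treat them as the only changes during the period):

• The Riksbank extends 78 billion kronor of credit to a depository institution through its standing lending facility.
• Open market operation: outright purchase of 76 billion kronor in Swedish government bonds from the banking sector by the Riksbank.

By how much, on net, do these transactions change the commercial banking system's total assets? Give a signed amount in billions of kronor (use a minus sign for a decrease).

+78 billion

Discount-window loan 78 billion kronor: bank balance sheets expand → +78B.
OMO purchase (from banks) 76 billion kronor: just an asset swap on bank balance sheets → 0.
Net: 78 + 0 = +78 billion.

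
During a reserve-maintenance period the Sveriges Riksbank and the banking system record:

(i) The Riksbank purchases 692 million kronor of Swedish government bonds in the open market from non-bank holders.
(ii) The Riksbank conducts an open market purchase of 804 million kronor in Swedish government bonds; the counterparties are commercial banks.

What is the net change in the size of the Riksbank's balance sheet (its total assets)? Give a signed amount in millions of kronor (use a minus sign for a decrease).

+1496 million

Asset purchase (from non-banks) 692 million kronor: a Riksbank asset is acquired → +692M.
OMO purchase (from banks) 804 million kronor: a Riksbank asset is acquired → +804M.
Net: 692 + 804 = +1496 million.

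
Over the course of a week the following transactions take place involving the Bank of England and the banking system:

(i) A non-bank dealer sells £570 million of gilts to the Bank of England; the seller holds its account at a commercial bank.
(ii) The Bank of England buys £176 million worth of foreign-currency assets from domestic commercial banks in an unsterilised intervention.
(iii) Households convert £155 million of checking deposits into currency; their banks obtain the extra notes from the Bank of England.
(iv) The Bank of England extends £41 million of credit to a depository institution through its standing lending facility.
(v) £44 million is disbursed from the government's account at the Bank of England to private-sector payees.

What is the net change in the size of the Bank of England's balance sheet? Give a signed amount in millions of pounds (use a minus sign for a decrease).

+£787 million

Asset purchase (from non-banks) £570 million: a Bank of England asset is acquired → +£570M.
FX purchase £176 million: a Bank of England asset is acquired → +£176M.
Currency withdrawal £155 million: only the composition of liabilities changes → 0.
Discount-window loan £41 million: a Bank of England asset is acquired → +£41M.
Government spending £44 million: only the composition of liabilities changes → 0.
Net: 570 + 176 + 0 + 41 + 0 = +£787 million.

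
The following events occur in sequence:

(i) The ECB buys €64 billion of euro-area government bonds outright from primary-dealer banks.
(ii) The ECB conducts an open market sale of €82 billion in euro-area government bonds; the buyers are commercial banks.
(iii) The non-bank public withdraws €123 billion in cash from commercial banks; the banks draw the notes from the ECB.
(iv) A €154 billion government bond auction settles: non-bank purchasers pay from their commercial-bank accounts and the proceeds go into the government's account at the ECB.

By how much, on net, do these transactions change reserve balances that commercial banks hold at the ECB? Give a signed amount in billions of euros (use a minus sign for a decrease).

-€295 billion

OMO purchase (from banks) €64 billion: the ECB pays by crediting reserve accounts → +€64B.
OMO sale (to banks) €82 billion: the buying banks pay out of their reserve balances → −€82B.
Currency withdrawal €123 billion: banks swap reserves for currency → −€123B.
Government account inflow €154 billion: funds move from bank reserves into the government account → −€154B.
Net: 64 − 82 − 123 − 154 = -€295 billion.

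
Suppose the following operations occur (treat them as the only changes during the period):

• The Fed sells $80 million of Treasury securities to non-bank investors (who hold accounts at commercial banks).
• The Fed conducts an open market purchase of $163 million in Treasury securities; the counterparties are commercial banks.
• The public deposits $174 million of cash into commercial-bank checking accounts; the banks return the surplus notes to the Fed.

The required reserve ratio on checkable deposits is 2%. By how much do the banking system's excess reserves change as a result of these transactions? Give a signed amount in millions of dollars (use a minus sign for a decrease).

Asset sale (to non-banks) $80 million: reserves −$80M, deposits −$80M.
OMO purchase (from banks) $163 million: reserves +$163M, deposits 0.
Currency deposit $174 million: reserves +$174M, deposits +$174M.
Totals: Δreserves = +$257M, Δdeposits = +$94M.
Δrequired reserves = 2% × +$94M = +$1.88M.
Δexcess reserves = Δreserves − Δrequired = +$257M − (+$1.88M) = +$255.12 million.

+$255.12 million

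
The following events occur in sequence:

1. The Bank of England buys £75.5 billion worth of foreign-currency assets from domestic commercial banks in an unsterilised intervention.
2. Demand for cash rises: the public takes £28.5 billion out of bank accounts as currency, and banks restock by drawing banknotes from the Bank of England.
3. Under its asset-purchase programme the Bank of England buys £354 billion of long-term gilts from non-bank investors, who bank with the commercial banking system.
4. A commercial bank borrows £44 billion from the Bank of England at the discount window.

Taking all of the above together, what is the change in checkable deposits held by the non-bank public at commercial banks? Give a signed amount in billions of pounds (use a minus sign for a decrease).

+£325.5 billion

FX purchase £75.5 billion: the counterparty is a bank, so public deposits are unchanged → 0.
Currency withdrawal £28.5 billion: non-bank counterparties' bank balances fall → −£28.5B.
Asset purchase (from non-banks) £354 billion: non-bank counterparties' bank balances rise → +£354B.
Discount-window loan £44 billion: the counterparty is a bank, so public deposits are unchanged → 0.
Net: 0 − 28.5 + 354 + 0 = +£325.5 billion.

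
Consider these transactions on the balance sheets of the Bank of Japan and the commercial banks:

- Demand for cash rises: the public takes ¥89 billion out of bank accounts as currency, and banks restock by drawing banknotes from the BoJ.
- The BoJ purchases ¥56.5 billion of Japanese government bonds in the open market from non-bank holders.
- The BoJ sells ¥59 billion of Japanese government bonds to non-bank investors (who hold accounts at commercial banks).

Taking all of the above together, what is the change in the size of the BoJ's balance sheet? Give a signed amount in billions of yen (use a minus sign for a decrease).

Currency withdrawal ¥89 billion: only the composition of liabilities changes → 0.
Asset purchase (from non-banks) ¥56.5 billion: a BoJ asset is acquired → +¥56.5B.
Asset sale (to non-banks) ¥59 billion: a BoJ asset is shed → −¥59B.
Net: 0 + 56.5 − 59 = -¥2.5 billion.

-¥2.5 billion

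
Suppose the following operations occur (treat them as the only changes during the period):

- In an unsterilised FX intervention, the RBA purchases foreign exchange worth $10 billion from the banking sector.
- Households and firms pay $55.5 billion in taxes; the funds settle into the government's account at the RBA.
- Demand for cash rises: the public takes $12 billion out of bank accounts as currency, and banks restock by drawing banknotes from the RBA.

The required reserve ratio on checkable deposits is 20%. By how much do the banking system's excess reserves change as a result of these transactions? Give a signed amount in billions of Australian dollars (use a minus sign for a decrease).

FX purchase $10 billion: reserves +$10B, deposits 0.
Government account inflow $55.5 billion: reserves −$55.5B, deposits −$55.5B.
Currency withdrawal $12 billion: reserves −$12B, deposits −$12B.
Totals: Δreserves = −$57.5B, Δdeposits = −$67.5B.
Δrequired reserves = 20% × −$67.5B = −$13.5B.
Δexcess reserves = Δreserves − Δrequired = −$57.5B − (−$13.5B) = -$44 billion.

-$44 billion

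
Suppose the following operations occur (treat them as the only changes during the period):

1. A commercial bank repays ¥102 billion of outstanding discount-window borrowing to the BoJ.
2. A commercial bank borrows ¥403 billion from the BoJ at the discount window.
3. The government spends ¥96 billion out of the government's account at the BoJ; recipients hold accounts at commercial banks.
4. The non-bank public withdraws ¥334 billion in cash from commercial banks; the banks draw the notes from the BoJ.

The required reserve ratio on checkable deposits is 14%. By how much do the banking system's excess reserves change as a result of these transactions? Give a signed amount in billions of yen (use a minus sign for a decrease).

Discount-window repayment ¥102 billion: reserves −¥102B, deposits 0.
Discount-window loan ¥403 billion: reserves +¥403B, deposits 0.
Government spending ¥96 billion: reserves +¥96B, deposits +¥96B.
Currency withdrawal ¥334 billion: reserves −¥334B, deposits −¥334B.
Totals: Δreserves = +¥63B, Δdeposits = −¥238B.
Δrequired reserves = 14% × −¥238B = −¥33.32B.
Δexcess reserves = Δreserves − Δrequired = +¥63B − (−¥33.32B) = +¥96.32 billion.

+¥96.32 billion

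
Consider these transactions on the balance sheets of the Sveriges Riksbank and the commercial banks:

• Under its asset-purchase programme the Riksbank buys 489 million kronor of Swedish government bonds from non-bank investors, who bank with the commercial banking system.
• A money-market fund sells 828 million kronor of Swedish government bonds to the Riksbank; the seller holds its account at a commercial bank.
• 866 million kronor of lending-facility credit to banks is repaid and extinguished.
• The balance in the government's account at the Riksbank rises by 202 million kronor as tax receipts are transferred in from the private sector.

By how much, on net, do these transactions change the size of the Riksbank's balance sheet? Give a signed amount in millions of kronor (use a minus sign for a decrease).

Riksbank balance sheet:
  Assets:      Securities +1317M, Loans to banks −866M
  Liabilities: Bank reserves +249M, Government deposits +202M
Commercial banking system:
  Assets:      Reserves at CB +249M
  Liabilities: Checkable deposits +1115M, Borrowings from CB −866M
Change in total Riksbank assets = +451 million.

+451 million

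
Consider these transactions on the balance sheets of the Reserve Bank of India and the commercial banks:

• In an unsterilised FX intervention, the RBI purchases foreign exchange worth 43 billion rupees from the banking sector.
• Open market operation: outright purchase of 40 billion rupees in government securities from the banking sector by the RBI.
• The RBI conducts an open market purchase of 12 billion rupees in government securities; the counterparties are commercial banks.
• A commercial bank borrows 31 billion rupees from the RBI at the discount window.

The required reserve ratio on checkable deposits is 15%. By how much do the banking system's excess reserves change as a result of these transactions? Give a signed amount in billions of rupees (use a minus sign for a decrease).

FX purchase 43 billion rupees: reserves +43B, deposits 0.
OMO purchase (from banks) 40 billion rupees: reserves +40B, deposits 0.
OMO purchase (from banks) 12 billion rupees: reserves +12B, deposits 0.
Discount-window loan 31 billion rupees: reserves +31B, deposits 0.
Totals: Δreserves = +126B, Δdeposits = 0.
Δrequired reserves = 15% × 0 = 0.
Δexcess reserves = Δreserves − Δrequired = +126B − (0) = +126 billion.

+126 billion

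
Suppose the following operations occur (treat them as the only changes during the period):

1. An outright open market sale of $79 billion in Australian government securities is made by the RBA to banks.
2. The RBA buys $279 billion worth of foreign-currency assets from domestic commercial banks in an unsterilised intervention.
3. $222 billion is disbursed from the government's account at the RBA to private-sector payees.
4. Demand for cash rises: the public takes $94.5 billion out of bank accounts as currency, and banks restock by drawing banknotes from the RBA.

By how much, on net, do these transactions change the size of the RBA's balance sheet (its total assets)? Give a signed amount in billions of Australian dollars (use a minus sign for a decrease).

OMO sale (to banks) $79 billion: an RBA asset is shed → −$79B.
FX purchase $279 billion: an RBA asset is acquired → +$279B.
Government spending $222 billion: only the composition of liabilities changes → 0.
Currency withdrawal $94.5 billion: only the composition of liabilities changes → 0.
Net: −79 + 279 + 0 + 0 = +$200 billion.

+$200 billion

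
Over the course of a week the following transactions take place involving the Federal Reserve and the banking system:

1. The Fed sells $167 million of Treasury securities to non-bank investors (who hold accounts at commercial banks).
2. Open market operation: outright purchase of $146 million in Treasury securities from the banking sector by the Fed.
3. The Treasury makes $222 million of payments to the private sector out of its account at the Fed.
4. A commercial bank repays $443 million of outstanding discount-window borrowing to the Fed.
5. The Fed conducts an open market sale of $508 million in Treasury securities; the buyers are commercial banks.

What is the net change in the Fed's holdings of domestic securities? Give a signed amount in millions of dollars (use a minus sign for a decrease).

-$529 million

Fed balance sheet:
  Assets:      Securities −$529M, Loans to banks −$443M
  Liabilities: Bank reserves −$750M, Government deposits −$222M
Commercial banking system:
  Assets:      Reserves at CB −$750M, Securities +$362M
  Liabilities: Checkable deposits +$55M, Borrowings from CB −$443M
So the change in the Fed's holdings of domestic securities is -$529 million.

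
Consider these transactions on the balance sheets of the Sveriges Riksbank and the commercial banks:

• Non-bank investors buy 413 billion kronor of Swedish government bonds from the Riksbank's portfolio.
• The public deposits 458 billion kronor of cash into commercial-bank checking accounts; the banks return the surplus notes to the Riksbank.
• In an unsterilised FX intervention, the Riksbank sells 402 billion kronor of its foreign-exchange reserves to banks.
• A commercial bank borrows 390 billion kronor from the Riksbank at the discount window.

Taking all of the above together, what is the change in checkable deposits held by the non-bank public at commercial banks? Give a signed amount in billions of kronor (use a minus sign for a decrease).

+45 billion

Asset sale (to non-banks) 413 billion kronor: non-bank counterparties' bank balances fall → −413B.
Currency deposit 458 billion kronor: non-bank counterparties' bank balances rise → +458B.
FX sale 402 billion kronor: the counterparty is a bank, so public deposits are unchanged → 0.
Discount-window loan 390 billion kronor: the counterparty is a bank, so public deposits are unchanged → 0.
Net: −413 + 458 + 0 + 0 = +45 billion.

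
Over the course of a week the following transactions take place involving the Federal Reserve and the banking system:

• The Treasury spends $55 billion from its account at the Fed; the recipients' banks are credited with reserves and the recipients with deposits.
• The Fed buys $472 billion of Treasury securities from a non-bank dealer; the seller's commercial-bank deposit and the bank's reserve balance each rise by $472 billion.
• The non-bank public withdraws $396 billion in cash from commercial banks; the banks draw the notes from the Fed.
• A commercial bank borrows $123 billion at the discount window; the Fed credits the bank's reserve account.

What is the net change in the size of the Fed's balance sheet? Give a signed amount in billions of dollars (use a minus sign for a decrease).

+$595 billion

Fed balance sheet:
  Assets:      Securities +$472B, Loans to banks +$123B
  Liabilities: Bank reserves +$254B, Currency in circulation +$396B, Government deposits −$55B
Change in total Fed assets = +$595 billion.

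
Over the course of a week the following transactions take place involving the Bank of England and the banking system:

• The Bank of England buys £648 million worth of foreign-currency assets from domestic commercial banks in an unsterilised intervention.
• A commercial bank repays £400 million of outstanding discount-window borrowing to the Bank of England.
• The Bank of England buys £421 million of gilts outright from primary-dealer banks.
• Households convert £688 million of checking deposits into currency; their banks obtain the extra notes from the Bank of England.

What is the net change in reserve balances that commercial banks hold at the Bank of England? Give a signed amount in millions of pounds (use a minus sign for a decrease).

-£19 million

Bank of England balance sheet:
  Assets:      Securities +£421M, Loans to banks −£400M, Foreign assets +£648M
  Liabilities: Bank reserves −£19M, Currency in circulation +£688M
Commercial banking system:
  Assets:      Reserves at CB −£19M, Securities −£421M, Foreign assets −£648M
  Liabilities: Checkable deposits −£688M, Borrowings from CB −£400M
So the change in reserve balances that commercial banks hold at the Bank of England is -£19 million.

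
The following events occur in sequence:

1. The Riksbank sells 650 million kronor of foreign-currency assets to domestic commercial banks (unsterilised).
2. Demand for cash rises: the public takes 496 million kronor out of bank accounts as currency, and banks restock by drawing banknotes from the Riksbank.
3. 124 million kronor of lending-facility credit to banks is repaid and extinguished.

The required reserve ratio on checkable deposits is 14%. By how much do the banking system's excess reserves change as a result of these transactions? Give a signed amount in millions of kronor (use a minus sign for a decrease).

-1200.56 million

FX sale 650 million kronor: reserves −650M, deposits 0.
Currency withdrawal 496 million kronor: reserves −496M, deposits −496M.
Discount-window repayment 124 million kronor: reserves −124M, deposits 0.
Totals: Δreserves = −1270M, Δdeposits = −496M.
Δrequired reserves = 14% × −496M = −69.44M.
Δexcess reserves = Δreserves − Δrequired = −1270M − (−69.44M) = -1200.56 million.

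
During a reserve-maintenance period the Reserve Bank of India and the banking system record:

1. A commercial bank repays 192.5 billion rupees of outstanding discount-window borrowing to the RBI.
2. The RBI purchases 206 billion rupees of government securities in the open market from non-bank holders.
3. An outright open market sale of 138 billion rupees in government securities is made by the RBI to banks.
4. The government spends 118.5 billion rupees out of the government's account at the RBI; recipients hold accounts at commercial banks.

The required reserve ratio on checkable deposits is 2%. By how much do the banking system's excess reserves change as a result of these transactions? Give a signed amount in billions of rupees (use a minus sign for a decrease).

Discount-window repayment 192.5 billion rupees: reserves −192.5B, deposits 0.
Asset purchase (from non-banks) 206 billion rupees: reserves +206B, deposits +206B.
OMO sale (to banks) 138 billion rupees: reserves −138B, deposits 0.
Government spending 118.5 billion rupees: reserves +118.5B, deposits +118.5B.
Totals: Δreserves = −6B, Δdeposits = +324.5B.
Δrequired reserves = 2% × +324.5B = +6.49B.
Δexcess reserves = Δreserves − Δrequired = −6B − (+6.49B) = -12.49 billion.

-12.49 billion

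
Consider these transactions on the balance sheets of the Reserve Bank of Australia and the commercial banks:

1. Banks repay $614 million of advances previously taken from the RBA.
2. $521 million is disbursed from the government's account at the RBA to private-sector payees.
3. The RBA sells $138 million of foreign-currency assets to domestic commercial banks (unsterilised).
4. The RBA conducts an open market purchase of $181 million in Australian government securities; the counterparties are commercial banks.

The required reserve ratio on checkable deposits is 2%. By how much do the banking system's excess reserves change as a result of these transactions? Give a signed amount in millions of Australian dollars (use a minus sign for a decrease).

Discount-window repayment $614 million: reserves −$614M, deposits 0.
Government spending $521 million: reserves +$521M, deposits +$521M.
FX sale $138 million: reserves −$138M, deposits 0.
OMO purchase (from banks) $181 million: reserves +$181M, deposits 0.
Totals: Δreserves = −$50M, Δdeposits = +$521M.
Δrequired reserves = 2% × +$521M = +$10.42M.
Δexcess reserves = Δreserves − Δrequired = −$50M − (+$10.42M) = -$60.42 million.

-$60.42 million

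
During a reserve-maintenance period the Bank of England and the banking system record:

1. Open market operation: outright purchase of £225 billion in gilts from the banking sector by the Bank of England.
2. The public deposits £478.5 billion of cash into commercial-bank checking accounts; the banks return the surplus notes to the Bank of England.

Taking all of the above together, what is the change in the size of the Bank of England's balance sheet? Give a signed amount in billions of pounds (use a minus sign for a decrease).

Bank of England balance sheet:
  Assets:      Securities +£225B
  Liabilities: Bank reserves +£703.5B, Currency in circulation −£478.5B
Change in total Bank of England assets = +£225 billion.

+£225 billion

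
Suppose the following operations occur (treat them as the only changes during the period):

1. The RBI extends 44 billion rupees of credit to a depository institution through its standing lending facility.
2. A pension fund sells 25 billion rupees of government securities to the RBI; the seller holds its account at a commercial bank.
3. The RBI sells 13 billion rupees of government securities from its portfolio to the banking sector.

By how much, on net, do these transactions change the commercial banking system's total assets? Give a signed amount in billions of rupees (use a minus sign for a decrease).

+69 billion

RBI balance sheet:
  Assets:      Securities +12B, Loans to banks +44B
  Liabilities: Bank reserves +56B
Commercial banking system:
  Assets:      Reserves at CB +56B, Securities +13B
  Liabilities: Checkable deposits +25B, Borrowings from CB +44B
Change in total bank assets = +69 billion.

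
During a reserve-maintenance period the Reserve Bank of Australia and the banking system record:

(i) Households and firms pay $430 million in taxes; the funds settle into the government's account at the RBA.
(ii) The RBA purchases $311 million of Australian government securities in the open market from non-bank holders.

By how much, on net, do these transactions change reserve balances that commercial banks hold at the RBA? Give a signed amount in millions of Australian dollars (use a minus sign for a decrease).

-$119 million

RBA balance sheet:
  Assets:      Securities +$311M
  Liabilities: Bank reserves −$119M, Government deposits +$430M
So the change in reserve balances that commercial banks hold at the RBA is -$119 million.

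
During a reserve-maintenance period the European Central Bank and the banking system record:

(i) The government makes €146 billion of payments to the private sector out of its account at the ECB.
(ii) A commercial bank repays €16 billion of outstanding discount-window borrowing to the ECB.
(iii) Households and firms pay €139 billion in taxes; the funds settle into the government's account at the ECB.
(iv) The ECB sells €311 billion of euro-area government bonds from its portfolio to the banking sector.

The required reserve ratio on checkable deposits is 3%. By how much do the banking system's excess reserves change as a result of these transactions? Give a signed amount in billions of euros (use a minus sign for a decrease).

-€320.21 billion

Government spending €146 billion: reserves +€146B, deposits +€146B.
Discount-window repayment €16 billion: reserves −€16B, deposits 0.
Government account inflow €139 billion: reserves −€139B, deposits −€139B.
OMO sale (to banks) €311 billion: reserves −€311B, deposits 0.
Totals: Δreserves = −€320B, Δdeposits = +€7B.
Δrequired reserves = 3% × +€7B = +€0.21B.
Δexcess reserves = Δreserves − Δrequired = −€320B − (+€0.21B) = -€320.21 billion.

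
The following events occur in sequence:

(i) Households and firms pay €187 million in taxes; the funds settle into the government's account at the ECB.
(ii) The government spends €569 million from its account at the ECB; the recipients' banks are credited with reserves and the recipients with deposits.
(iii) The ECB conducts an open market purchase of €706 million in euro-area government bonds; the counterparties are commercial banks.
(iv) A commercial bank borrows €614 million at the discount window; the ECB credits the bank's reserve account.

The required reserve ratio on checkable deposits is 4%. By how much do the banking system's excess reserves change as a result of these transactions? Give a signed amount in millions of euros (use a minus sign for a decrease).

+€1686.72 million

Government account inflow €187 million: reserves −€187M, deposits −€187M.
Government spending €569 million: reserves +€569M, deposits +€569M.
OMO purchase (from banks) €706 million: reserves +€706M, deposits 0.
Discount-window loan €614 million: reserves +€614M, deposits 0.
Totals: Δreserves = +€1702M, Δdeposits = +€382M.
Δrequired reserves = 4% × +€382M = +€15.28M.
Δexcess reserves = Δreserves − Δrequired = +€1702M − (+€15.28M) = +€1686.72 million.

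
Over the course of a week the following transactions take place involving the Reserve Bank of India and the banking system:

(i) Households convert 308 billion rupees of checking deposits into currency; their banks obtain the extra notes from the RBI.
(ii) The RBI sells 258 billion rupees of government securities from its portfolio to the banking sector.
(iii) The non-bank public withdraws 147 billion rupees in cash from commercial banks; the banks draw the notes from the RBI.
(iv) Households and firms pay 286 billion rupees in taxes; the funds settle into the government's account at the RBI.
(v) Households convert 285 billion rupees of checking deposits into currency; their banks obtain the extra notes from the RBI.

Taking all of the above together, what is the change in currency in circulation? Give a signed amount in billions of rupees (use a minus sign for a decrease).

Currency withdrawal 308 billion rupees: notes leave the central bank → +308B.
OMO sale (to banks) 258 billion rupees: no currency enters or leaves circulation → 0.
Currency withdrawal 147 billion rupees: notes leave the central bank → +147B.
Government account inflow 286 billion rupees: no currency enters or leaves circulation → 0.
Currency withdrawal 285 billion rupees: notes leave the central bank → +285B.
Net: 308 + 0 + 147 + 0 + 285 = +740 billion.

+740 billion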